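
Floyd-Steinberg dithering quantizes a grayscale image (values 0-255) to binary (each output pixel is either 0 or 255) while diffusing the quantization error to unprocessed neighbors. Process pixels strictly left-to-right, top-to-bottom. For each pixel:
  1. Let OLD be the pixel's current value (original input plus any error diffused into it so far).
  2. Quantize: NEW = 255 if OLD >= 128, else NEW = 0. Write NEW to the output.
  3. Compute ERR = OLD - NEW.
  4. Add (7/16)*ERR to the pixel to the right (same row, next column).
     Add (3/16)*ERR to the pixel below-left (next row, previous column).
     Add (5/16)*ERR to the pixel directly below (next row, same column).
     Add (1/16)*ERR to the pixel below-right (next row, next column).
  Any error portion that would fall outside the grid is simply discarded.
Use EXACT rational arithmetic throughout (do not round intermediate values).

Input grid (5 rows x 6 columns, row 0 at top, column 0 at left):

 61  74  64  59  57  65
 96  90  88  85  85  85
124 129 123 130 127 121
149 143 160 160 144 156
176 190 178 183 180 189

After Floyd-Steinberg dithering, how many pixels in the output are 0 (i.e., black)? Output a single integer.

Answer: 15

Derivation:
(0,0): OLD=61 → NEW=0, ERR=61
(0,1): OLD=1611/16 → NEW=0, ERR=1611/16
(0,2): OLD=27661/256 → NEW=0, ERR=27661/256
(0,3): OLD=435291/4096 → NEW=0, ERR=435291/4096
(0,4): OLD=6782589/65536 → NEW=0, ERR=6782589/65536
(0,5): OLD=115635563/1048576 → NEW=0, ERR=115635563/1048576
(1,0): OLD=34289/256 → NEW=255, ERR=-30991/256
(1,1): OLD=189591/2048 → NEW=0, ERR=189591/2048
(1,2): OLD=12352611/65536 → NEW=255, ERR=-4359069/65536
(1,3): OLD=30216935/262144 → NEW=0, ERR=30216935/262144
(1,4): OLD=3273085845/16777216 → NEW=255, ERR=-1005104235/16777216
(1,5): OLD=26768471939/268435456 → NEW=0, ERR=26768471939/268435456
(2,0): OLD=3392365/32768 → NEW=0, ERR=3392365/32768
(2,1): OLD=192083071/1048576 → NEW=255, ERR=-75303809/1048576
(2,2): OLD=1647419197/16777216 → NEW=0, ERR=1647419197/16777216
(2,3): OLD=25983364245/134217728 → NEW=255, ERR=-8242156395/134217728
(2,4): OLD=460909875519/4294967296 → NEW=0, ERR=460909875519/4294967296
(2,5): OLD=13425596884649/68719476736 → NEW=255, ERR=-4097869683031/68719476736
(3,0): OLD=2816672157/16777216 → NEW=255, ERR=-1461517923/16777216
(3,1): OLD=14405244249/134217728 → NEW=0, ERR=14405244249/134217728
(3,2): OLD=237982752283/1073741824 → NEW=255, ERR=-35821412837/1073741824
(3,3): OLD=10477840636113/68719476736 → NEW=255, ERR=-7045625931567/68719476736
(3,4): OLD=64684744898481/549755813888 → NEW=0, ERR=64684744898481/549755813888
(3,5): OLD=1720065402499007/8796093022208 → NEW=255, ERR=-522938318164033/8796093022208
(4,0): OLD=362712137875/2147483648 → NEW=255, ERR=-184896192365/2147483648
(4,1): OLD=5984493712119/34359738368 → NEW=255, ERR=-2777239571721/34359738368
(4,2): OLD=131607470892981/1099511627776 → NEW=0, ERR=131607470892981/1099511627776
(4,3): OLD=3928399610499433/17592186044416 → NEW=255, ERR=-557607830826647/17592186044416
(4,4): OLD=52170490028423161/281474976710656 → NEW=255, ERR=-19605629032794119/281474976710656
(4,5): OLD=663389384825241903/4503599627370496 → NEW=255, ERR=-485028520154234577/4503599627370496
Output grid:
  Row 0: ......  (6 black, running=6)
  Row 1: #.#.#.  (3 black, running=9)
  Row 2: .#.#.#  (3 black, running=12)
  Row 3: #.##.#  (2 black, running=14)
  Row 4: ##.###  (1 black, running=15)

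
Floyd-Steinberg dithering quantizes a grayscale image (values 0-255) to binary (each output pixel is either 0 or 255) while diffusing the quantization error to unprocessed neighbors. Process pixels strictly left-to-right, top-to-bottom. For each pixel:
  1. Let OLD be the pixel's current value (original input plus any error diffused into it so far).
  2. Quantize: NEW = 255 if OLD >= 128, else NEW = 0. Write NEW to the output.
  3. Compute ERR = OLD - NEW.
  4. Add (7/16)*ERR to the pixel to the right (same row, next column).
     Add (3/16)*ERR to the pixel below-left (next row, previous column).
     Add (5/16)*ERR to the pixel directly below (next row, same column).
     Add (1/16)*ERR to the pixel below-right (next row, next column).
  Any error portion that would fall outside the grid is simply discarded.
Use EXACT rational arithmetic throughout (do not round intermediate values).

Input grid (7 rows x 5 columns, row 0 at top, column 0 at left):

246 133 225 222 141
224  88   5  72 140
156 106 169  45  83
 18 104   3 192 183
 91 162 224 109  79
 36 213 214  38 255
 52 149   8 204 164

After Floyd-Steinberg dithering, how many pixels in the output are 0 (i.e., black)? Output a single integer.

(0,0): OLD=246 → NEW=255, ERR=-9
(0,1): OLD=2065/16 → NEW=255, ERR=-2015/16
(0,2): OLD=43495/256 → NEW=255, ERR=-21785/256
(0,3): OLD=756817/4096 → NEW=255, ERR=-287663/4096
(0,4): OLD=7226935/65536 → NEW=0, ERR=7226935/65536
(1,0): OLD=50579/256 → NEW=255, ERR=-14701/256
(1,1): OLD=14341/2048 → NEW=0, ERR=14341/2048
(1,2): OLD=-2593175/65536 → NEW=0, ERR=-2593175/65536
(1,3): OLD=12609013/262144 → NEW=0, ERR=12609013/262144
(1,4): OLD=801593919/4194304 → NEW=255, ERR=-267953601/4194304
(2,0): OLD=4566791/32768 → NEW=255, ERR=-3789049/32768
(2,1): OLD=48853949/1048576 → NEW=0, ERR=48853949/1048576
(2,2): OLD=3128523895/16777216 → NEW=255, ERR=-1149666185/16777216
(2,3): OLD=4187520373/268435456 → NEW=0, ERR=4187520373/268435456
(2,4): OLD=312961405171/4294967296 → NEW=0, ERR=312961405171/4294967296
(3,0): OLD=-157696105/16777216 → NEW=0, ERR=-157696105/16777216
(3,1): OLD=12666369483/134217728 → NEW=0, ERR=12666369483/134217728
(3,2): OLD=123309951913/4294967296 → NEW=0, ERR=123309951913/4294967296
(3,3): OLD=1879610062337/8589934592 → NEW=255, ERR=-310823258623/8589934592
(3,4): OLD=26239180378661/137438953472 → NEW=255, ERR=-8807752756699/137438953472
(4,0): OLD=227112276217/2147483648 → NEW=0, ERR=227112276217/2147483648
(4,1): OLD=16668305868409/68719476736 → NEW=255, ERR=-855160699271/68719476736
(4,2): OLD=249194698848311/1099511627776 → NEW=255, ERR=-31180766234569/1099511627776
(4,3): OLD=1320537311209593/17592186044416 → NEW=0, ERR=1320537311209593/17592186044416
(4,4): OLD=25206756540661711/281474976710656 → NEW=0, ERR=25206756540661711/281474976710656
(5,0): OLD=73354900696843/1099511627776 → NEW=0, ERR=73354900696843/1099511627776
(5,1): OLD=2107473131558113/8796093022208 → NEW=255, ERR=-135530589104927/8796093022208
(5,2): OLD=59586446264461289/281474976710656 → NEW=255, ERR=-12189672796755991/281474976710656
(5,3): OLD=64772513656372455/1125899906842624 → NEW=0, ERR=64772513656372455/1125899906842624
(5,4): OLD=5635728734243161277/18014398509481984 → NEW=255, ERR=1042057114325255357/18014398509481984
(6,0): OLD=9845953655035995/140737488355328 → NEW=0, ERR=9845953655035995/140737488355328
(6,1): OLD=769404637580043349/4503599627370496 → NEW=255, ERR=-379013267399433131/4503599627370496
(6,2): OLD=-2343927440978340873/72057594037927936 → NEW=0, ERR=-2343927440978340873/72057594037927936
(6,3): OLD=248899828358921113181/1152921504606846976 → NEW=255, ERR=-45095155315824865699/1152921504606846976
(6,4): OLD=3109385271445799513291/18446744073709551616 → NEW=255, ERR=-1594534467350136148789/18446744073709551616
Output grid:
  Row 0: ####.  (1 black, running=1)
  Row 1: #...#  (3 black, running=4)
  Row 2: #.#..  (3 black, running=7)
  Row 3: ...##  (3 black, running=10)
  Row 4: .##..  (3 black, running=13)
  Row 5: .##.#  (2 black, running=15)
  Row 6: .#.##  (2 black, running=17)

Answer: 17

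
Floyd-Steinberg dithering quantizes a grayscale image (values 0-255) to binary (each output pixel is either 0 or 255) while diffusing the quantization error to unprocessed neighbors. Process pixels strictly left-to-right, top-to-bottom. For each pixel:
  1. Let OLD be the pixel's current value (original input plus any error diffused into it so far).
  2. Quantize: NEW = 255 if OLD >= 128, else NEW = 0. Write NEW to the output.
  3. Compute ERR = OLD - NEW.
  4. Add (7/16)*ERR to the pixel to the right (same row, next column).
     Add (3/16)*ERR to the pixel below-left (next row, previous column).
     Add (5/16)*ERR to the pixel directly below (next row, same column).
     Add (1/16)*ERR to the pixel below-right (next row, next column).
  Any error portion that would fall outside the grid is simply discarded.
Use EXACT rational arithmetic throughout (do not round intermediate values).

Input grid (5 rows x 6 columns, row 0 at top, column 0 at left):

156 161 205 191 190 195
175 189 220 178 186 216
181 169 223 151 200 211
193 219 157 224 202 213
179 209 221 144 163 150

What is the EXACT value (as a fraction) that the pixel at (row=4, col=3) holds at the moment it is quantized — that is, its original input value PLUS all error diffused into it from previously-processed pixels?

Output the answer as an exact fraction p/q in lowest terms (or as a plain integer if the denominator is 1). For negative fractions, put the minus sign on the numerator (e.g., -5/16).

Answer: 2384198792495129/17592186044416

Derivation:
(0,0): OLD=156 → NEW=255, ERR=-99
(0,1): OLD=1883/16 → NEW=0, ERR=1883/16
(0,2): OLD=65661/256 → NEW=255, ERR=381/256
(0,3): OLD=785003/4096 → NEW=255, ERR=-259477/4096
(0,4): OLD=10635501/65536 → NEW=255, ERR=-6076179/65536
(0,5): OLD=161939067/1048576 → NEW=255, ERR=-105447813/1048576
(1,0): OLD=42529/256 → NEW=255, ERR=-22751/256
(1,1): OLD=370663/2048 → NEW=255, ERR=-151577/2048
(1,2): OLD=12029939/65536 → NEW=255, ERR=-4681741/65536
(1,3): OLD=28746295/262144 → NEW=0, ERR=28746295/262144
(1,4): OLD=3056594565/16777216 → NEW=255, ERR=-1221595515/16777216
(1,5): OLD=39439563027/268435456 → NEW=255, ERR=-29011478253/268435456
(2,0): OLD=4566237/32768 → NEW=255, ERR=-3789603/32768
(2,1): OLD=80033103/1048576 → NEW=0, ERR=80033103/1048576
(2,2): OLD=4194359725/16777216 → NEW=255, ERR=-83830355/16777216
(2,3): OLD=22141221765/134217728 → NEW=255, ERR=-12084298875/134217728
(2,4): OLD=534487405071/4294967296 → NEW=0, ERR=534487405071/4294967296
(2,5): OLD=15607574714713/68719476736 → NEW=255, ERR=-1915891852967/68719476736
(3,0): OLD=2871765517/16777216 → NEW=255, ERR=-1406424563/16777216
(3,1): OLD=26576636681/134217728 → NEW=255, ERR=-7648883959/134217728
(3,2): OLD=127125435691/1073741824 → NEW=0, ERR=127125435691/1073741824
(3,3): OLD=18601188812545/68719476736 → NEW=255, ERR=1077722244865/68719476736
(3,4): OLD=130234780173793/549755813888 → NEW=255, ERR=-9952952367647/549755813888
(3,5): OLD=1795675860887183/8796093022208 → NEW=255, ERR=-447327859775857/8796093022208
(4,0): OLD=305195938595/2147483648 → NEW=255, ERR=-242412391645/2147483648
(4,1): OLD=5455118130759/34359738368 → NEW=255, ERR=-3306615153081/34359738368
(4,2): OLD=236696535164069/1099511627776 → NEW=255, ERR=-43678929918811/1099511627776
(4,3): OLD=2384198792495129/17592186044416 → NEW=255, ERR=-2101808648830951/17592186044416
Target (4,3): original=144, with diffused error = 2384198792495129/17592186044416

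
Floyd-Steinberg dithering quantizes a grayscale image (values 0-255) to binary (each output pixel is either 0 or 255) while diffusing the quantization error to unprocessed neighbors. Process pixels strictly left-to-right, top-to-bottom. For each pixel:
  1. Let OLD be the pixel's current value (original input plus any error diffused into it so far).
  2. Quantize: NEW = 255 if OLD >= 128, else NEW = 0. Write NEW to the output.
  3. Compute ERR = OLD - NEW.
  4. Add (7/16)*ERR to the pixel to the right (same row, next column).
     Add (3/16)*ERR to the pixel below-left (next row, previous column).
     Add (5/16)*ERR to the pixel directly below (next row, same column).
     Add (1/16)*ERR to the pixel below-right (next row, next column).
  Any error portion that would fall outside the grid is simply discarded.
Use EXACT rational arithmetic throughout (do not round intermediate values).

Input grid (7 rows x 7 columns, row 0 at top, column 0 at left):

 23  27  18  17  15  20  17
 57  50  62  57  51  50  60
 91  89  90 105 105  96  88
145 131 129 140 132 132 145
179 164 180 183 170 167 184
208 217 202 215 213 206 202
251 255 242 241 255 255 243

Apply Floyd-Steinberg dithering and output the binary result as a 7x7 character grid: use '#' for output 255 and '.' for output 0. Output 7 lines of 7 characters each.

(0,0): OLD=23 → NEW=0, ERR=23
(0,1): OLD=593/16 → NEW=0, ERR=593/16
(0,2): OLD=8759/256 → NEW=0, ERR=8759/256
(0,3): OLD=130945/4096 → NEW=0, ERR=130945/4096
(0,4): OLD=1899655/65536 → NEW=0, ERR=1899655/65536
(0,5): OLD=34269105/1048576 → NEW=0, ERR=34269105/1048576
(0,6): OLD=525096407/16777216 → NEW=0, ERR=525096407/16777216
(1,0): OLD=18211/256 → NEW=0, ERR=18211/256
(1,1): OLD=205941/2048 → NEW=0, ERR=205941/2048
(1,2): OLD=8191769/65536 → NEW=0, ERR=8191769/65536
(1,3): OLD=33882021/262144 → NEW=255, ERR=-32964699/262144
(1,4): OLD=220928079/16777216 → NEW=0, ERR=220928079/16777216
(1,5): OLD=9885699327/134217728 → NEW=0, ERR=9885699327/134217728
(1,6): OLD=223439215889/2147483648 → NEW=0, ERR=223439215889/2147483648
(2,0): OLD=4328151/32768 → NEW=255, ERR=-4027689/32768
(2,1): OLD=99123501/1048576 → NEW=0, ERR=99123501/1048576
(2,2): OLD=2569020871/16777216 → NEW=255, ERR=-1709169209/16777216
(2,3): OLD=4216355919/134217728 → NEW=0, ERR=4216355919/134217728
(2,4): OLD=138308284863/1073741824 → NEW=255, ERR=-135495880257/1073741824
(2,5): OLD=2891044947669/34359738368 → NEW=0, ERR=2891044947669/34359738368
(2,6): OLD=89021702554659/549755813888 → NEW=255, ERR=-51166029986781/549755813888
(3,0): OLD=2085636583/16777216 → NEW=0, ERR=2085636583/16777216
(3,1): OLD=25252348251/134217728 → NEW=255, ERR=-8973172389/134217728
(3,2): OLD=85591645697/1073741824 → NEW=0, ERR=85591645697/1073741824
(3,3): OLD=664275743063/4294967296 → NEW=255, ERR=-430940917417/4294967296
(3,4): OLD=36508257175015/549755813888 → NEW=0, ERR=36508257175015/549755813888
(3,5): OLD=712526847159077/4398046511104 → NEW=255, ERR=-408975013172443/4398046511104
(3,6): OLD=5664055367384571/70368744177664 → NEW=0, ERR=5664055367384571/70368744177664
(4,0): OLD=440905519145/2147483648 → NEW=255, ERR=-106702811095/2147483648
(4,1): OLD=4950734980373/34359738368 → NEW=255, ERR=-3810998303467/34359738368
(4,2): OLD=73334007537499/549755813888 → NEW=255, ERR=-66853725003941/549755813888
(4,3): OLD=509627227505753/4398046511104 → NEW=0, ERR=509627227505753/4398046511104
(4,4): OLD=7661099425395707/35184372088832 → NEW=255, ERR=-1310915457256453/35184372088832
(4,5): OLD=158619690007888059/1125899906842624 → NEW=255, ERR=-128484786236981061/1125899906842624
(4,6): OLD=2763682648104437901/18014398509481984 → NEW=255, ERR=-1829988971813468019/18014398509481984
(5,0): OLD=94379989490703/549755813888 → NEW=255, ERR=-45807743050737/549755813888
(5,1): OLD=527670512767237/4398046511104 → NEW=0, ERR=527670512767237/4398046511104
(5,2): OLD=8137552406387315/35184372088832 → NEW=255, ERR=-834462476264845/35184372088832
(5,3): OLD=63683353489968351/281474976710656 → NEW=255, ERR=-8092765571248929/281474976710656
(5,4): OLD=3145733184894189685/18014398509481984 → NEW=255, ERR=-1447938435023716235/18014398509481984
(5,5): OLD=16399974956786206373/144115188075855872 → NEW=0, ERR=16399974956786206373/144115188075855872
(5,6): OLD=490934501047797326347/2305843009213693952 → NEW=255, ERR=-97055466301694631413/2305843009213693952
(6,0): OLD=17413256604865895/70368744177664 → NEW=255, ERR=-530773160438425/70368744177664
(6,1): OLD=314732539175095699/1125899906842624 → NEW=255, ERR=27628062930226579/1125899906842624
(6,2): OLD=4457337348017276505/18014398509481984 → NEW=255, ERR=-136334271900629415/18014398509481984
(6,3): OLD=30574217836769858887/144115188075855872 → NEW=255, ERR=-6175155122573388473/144115188075855872
(6,4): OLD=66487846623551094565/288230376151711744 → NEW=255, ERR=-7010899295135400155/288230376151711744
(6,5): OLD=9850724595019065853001/36893488147419103232 → NEW=255, ERR=442885117427194528841/36893488147419103232
(6,6): OLD=142976034023957533386351/590295810358705651712 → NEW=255, ERR=-7549397617512407800209/590295810358705651712
Row 0: .......
Row 1: ...#...
Row 2: #.#.#.#
Row 3: .#.#.#.
Row 4: ###.###
Row 5: #.###.#
Row 6: #######

Answer: .......
...#...
#.#.#.#
.#.#.#.
###.###
#.###.#
#######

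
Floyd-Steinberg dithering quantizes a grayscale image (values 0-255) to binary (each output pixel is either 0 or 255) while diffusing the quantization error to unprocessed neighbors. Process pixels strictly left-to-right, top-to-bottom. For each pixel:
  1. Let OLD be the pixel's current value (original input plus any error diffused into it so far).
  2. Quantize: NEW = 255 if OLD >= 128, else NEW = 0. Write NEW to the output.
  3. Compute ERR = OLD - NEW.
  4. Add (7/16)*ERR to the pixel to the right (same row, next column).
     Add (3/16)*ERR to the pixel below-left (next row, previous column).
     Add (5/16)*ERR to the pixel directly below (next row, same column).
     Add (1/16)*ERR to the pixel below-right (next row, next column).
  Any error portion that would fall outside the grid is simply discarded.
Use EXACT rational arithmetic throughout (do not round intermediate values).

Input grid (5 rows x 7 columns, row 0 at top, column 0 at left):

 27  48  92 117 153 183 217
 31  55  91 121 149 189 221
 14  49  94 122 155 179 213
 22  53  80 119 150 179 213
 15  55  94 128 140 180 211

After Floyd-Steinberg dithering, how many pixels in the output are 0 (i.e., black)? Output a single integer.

(0,0): OLD=27 → NEW=0, ERR=27
(0,1): OLD=957/16 → NEW=0, ERR=957/16
(0,2): OLD=30251/256 → NEW=0, ERR=30251/256
(0,3): OLD=690989/4096 → NEW=255, ERR=-353491/4096
(0,4): OLD=7552571/65536 → NEW=0, ERR=7552571/65536
(0,5): OLD=244757405/1048576 → NEW=255, ERR=-22629475/1048576
(0,6): OLD=3482249547/16777216 → NEW=255, ERR=-795940533/16777216
(1,0): OLD=12967/256 → NEW=0, ERR=12967/256
(1,1): OLD=245137/2048 → NEW=0, ERR=245137/2048
(1,2): OLD=11000293/65536 → NEW=255, ERR=-5711387/65536
(1,3): OLD=22255169/262144 → NEW=0, ERR=22255169/262144
(1,4): OLD=3568773475/16777216 → NEW=255, ERR=-709416605/16777216
(1,5): OLD=21751831763/134217728 → NEW=255, ERR=-12473688877/134217728
(1,6): OLD=352543869949/2147483648 → NEW=255, ERR=-195064460291/2147483648
(2,0): OLD=1712843/32768 → NEW=0, ERR=1712843/32768
(2,1): OLD=100767337/1048576 → NEW=0, ERR=100767337/1048576
(2,2): OLD=2218090875/16777216 → NEW=255, ERR=-2060099205/16777216
(2,3): OLD=10929860195/134217728 → NEW=0, ERR=10929860195/134217728
(2,4): OLD=177482951251/1073741824 → NEW=255, ERR=-96321213869/1073741824
(2,5): OLD=3128002357233/34359738368 → NEW=0, ERR=3128002357233/34359738368
(2,6): OLD=120195583682983/549755813888 → NEW=255, ERR=-19992148858457/549755813888
(3,0): OLD=945455643/16777216 → NEW=0, ERR=945455643/16777216
(3,1): OLD=11801666815/134217728 → NEW=0, ERR=11801666815/134217728
(3,2): OLD=108847095533/1073741824 → NEW=0, ERR=108847095533/1073741824
(3,3): OLD=705679629675/4294967296 → NEW=255, ERR=-389537030805/4294967296
(3,4): OLD=57419955420699/549755813888 → NEW=0, ERR=57419955420699/549755813888
(3,5): OLD=1058693809711233/4398046511104 → NEW=255, ERR=-62808050620287/4398046511104
(3,6): OLD=14149584502887967/70368744177664 → NEW=255, ERR=-3794445262416353/70368744177664
(4,0): OLD=105435480885/2147483648 → NEW=0, ERR=105435480885/2147483648
(4,1): OLD=4346068217137/34359738368 → NEW=0, ERR=4346068217137/34359738368
(4,2): OLD=93187397276031/549755813888 → NEW=255, ERR=-47000335265409/549755813888
(4,3): OLD=387791719722277/4398046511104 → NEW=0, ERR=387791719722277/4398046511104
(4,4): OLD=7137827184175839/35184372088832 → NEW=255, ERR=-1834187698476321/35184372088832
(4,5): OLD=167925129909981279/1125899906842624 → NEW=255, ERR=-119179346334887841/1125899906842624
(4,6): OLD=2647148179204382025/18014398509481984 → NEW=255, ERR=-1946523440713523895/18014398509481984
Output grid:
  Row 0: ...#.##  (4 black, running=4)
  Row 1: ..#.###  (3 black, running=7)
  Row 2: ..#.#.#  (4 black, running=11)
  Row 3: ...#.##  (4 black, running=15)
  Row 4: ..#.###  (3 black, running=18)

Answer: 18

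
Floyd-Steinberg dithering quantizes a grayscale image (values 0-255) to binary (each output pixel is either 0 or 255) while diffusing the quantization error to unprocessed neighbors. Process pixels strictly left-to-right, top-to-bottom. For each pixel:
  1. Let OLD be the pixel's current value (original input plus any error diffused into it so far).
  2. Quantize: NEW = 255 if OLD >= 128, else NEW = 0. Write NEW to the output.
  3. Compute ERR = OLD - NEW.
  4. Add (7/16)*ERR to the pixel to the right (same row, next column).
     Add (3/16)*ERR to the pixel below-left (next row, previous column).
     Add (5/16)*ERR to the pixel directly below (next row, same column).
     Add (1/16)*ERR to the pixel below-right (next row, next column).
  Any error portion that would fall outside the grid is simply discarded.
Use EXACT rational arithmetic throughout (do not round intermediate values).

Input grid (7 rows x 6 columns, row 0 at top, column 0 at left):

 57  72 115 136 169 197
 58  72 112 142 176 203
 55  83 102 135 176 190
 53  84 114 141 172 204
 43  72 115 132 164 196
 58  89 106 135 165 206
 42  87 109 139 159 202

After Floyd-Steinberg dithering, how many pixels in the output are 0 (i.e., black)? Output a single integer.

Answer: 21

Derivation:
(0,0): OLD=57 → NEW=0, ERR=57
(0,1): OLD=1551/16 → NEW=0, ERR=1551/16
(0,2): OLD=40297/256 → NEW=255, ERR=-24983/256
(0,3): OLD=382175/4096 → NEW=0, ERR=382175/4096
(0,4): OLD=13750809/65536 → NEW=255, ERR=-2960871/65536
(0,5): OLD=185843375/1048576 → NEW=255, ERR=-81543505/1048576
(1,0): OLD=24061/256 → NEW=0, ERR=24061/256
(1,1): OLD=263531/2048 → NEW=255, ERR=-258709/2048
(1,2): OLD=3263047/65536 → NEW=0, ERR=3263047/65536
(1,3): OLD=46758715/262144 → NEW=255, ERR=-20088005/262144
(1,4): OLD=2006662481/16777216 → NEW=0, ERR=2006662481/16777216
(1,5): OLD=61257571559/268435456 → NEW=255, ERR=-7193469721/268435456
(2,0): OLD=1988553/32768 → NEW=0, ERR=1988553/32768
(2,1): OLD=89426867/1048576 → NEW=0, ERR=89426867/1048576
(2,2): OLD=2224792793/16777216 → NEW=255, ERR=-2053397287/16777216
(2,3): OLD=11146085713/134217728 → NEW=0, ERR=11146085713/134217728
(2,4): OLD=1030341916275/4294967296 → NEW=255, ERR=-64874744205/4294967296
(2,5): OLD=12540805387861/68719476736 → NEW=255, ERR=-4982661179819/68719476736
(3,0): OLD=1475641529/16777216 → NEW=0, ERR=1475641529/16777216
(3,1): OLD=17445082821/134217728 → NEW=255, ERR=-16780437819/134217728
(3,2): OLD=45049537887/1073741824 → NEW=0, ERR=45049537887/1073741824
(3,3): OLD=12013913056605/68719476736 → NEW=255, ERR=-5509553511075/68719476736
(3,4): OLD=68058979104573/549755813888 → NEW=0, ERR=68058979104573/549755813888
(3,5): OLD=2063205415811443/8796093022208 → NEW=255, ERR=-179798304851597/8796093022208
(4,0): OLD=101026144567/2147483648 → NEW=0, ERR=101026144567/2147483648
(4,1): OLD=2297828491979/34359738368 → NEW=0, ERR=2297828491979/34359738368
(4,2): OLD=147909043509233/1099511627776 → NEW=255, ERR=-132466421573647/1099511627776
(4,3): OLD=1408623927385109/17592186044416 → NEW=0, ERR=1408623927385109/17592186044416
(4,4): OLD=64422464801030245/281474976710656 → NEW=255, ERR=-7353654260187035/281474976710656
(4,5): OLD=837308415668593827/4503599627370496 → NEW=255, ERR=-311109489310882653/4503599627370496
(5,0): OLD=46861414246801/549755813888 → NEW=0, ERR=46861414246801/549755813888
(5,1): OLD=2243743037422241/17592186044416 → NEW=0, ERR=2243743037422241/17592186044416
(5,2): OLD=20173797518721019/140737488355328 → NEW=255, ERR=-15714262011887621/140737488355328
(5,3): OLD=444703829015984249/4503599627370496 → NEW=0, ERR=444703829015984249/4503599627370496
(5,4): OLD=1730177092004122041/9007199254740992 → NEW=255, ERR=-566658717954830919/9007199254740992
(5,5): OLD=22374705888507681549/144115188075855872 → NEW=255, ERR=-14374667070835565811/144115188075855872
(6,0): OLD=26051004413602435/281474976710656 → NEW=0, ERR=26051004413602435/281474976710656
(6,1): OLD=683377113493265863/4503599627370496 → NEW=255, ERR=-465040791486210617/4503599627370496
(6,2): OLD=998304998114174447/18014398509481984 → NEW=0, ERR=998304998114174447/18014398509481984
(6,3): OLD=50534856006956237523/288230376151711744 → NEW=255, ERR=-22963889911730257197/288230376151711744
(6,4): OLD=424058495307079526387/4611686018427387904 → NEW=0, ERR=424058495307079526387/4611686018427387904
(6,5): OLD=15283302683780310430149/73786976294838206464 → NEW=255, ERR=-3532376271403432218171/73786976294838206464
Output grid:
  Row 0: ..#.##  (3 black, running=3)
  Row 1: .#.#.#  (3 black, running=6)
  Row 2: ..#.##  (3 black, running=9)
  Row 3: .#.#.#  (3 black, running=12)
  Row 4: ..#.##  (3 black, running=15)
  Row 5: ..#.##  (3 black, running=18)
  Row 6: .#.#.#  (3 black, running=21)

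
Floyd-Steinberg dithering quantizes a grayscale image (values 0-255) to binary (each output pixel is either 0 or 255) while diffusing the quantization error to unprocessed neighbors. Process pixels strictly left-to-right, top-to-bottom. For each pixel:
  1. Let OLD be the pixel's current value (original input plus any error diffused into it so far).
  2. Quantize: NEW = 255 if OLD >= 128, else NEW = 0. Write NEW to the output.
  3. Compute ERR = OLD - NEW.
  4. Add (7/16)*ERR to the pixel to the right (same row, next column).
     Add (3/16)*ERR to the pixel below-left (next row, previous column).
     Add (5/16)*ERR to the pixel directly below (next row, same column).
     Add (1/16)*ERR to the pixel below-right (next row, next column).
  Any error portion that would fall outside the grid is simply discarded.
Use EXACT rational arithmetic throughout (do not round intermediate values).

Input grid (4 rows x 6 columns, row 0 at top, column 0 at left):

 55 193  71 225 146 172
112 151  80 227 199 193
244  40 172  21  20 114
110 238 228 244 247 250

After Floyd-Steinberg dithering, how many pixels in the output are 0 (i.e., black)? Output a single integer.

Answer: 10

Derivation:
(0,0): OLD=55 → NEW=0, ERR=55
(0,1): OLD=3473/16 → NEW=255, ERR=-607/16
(0,2): OLD=13927/256 → NEW=0, ERR=13927/256
(0,3): OLD=1019089/4096 → NEW=255, ERR=-25391/4096
(0,4): OLD=9390519/65536 → NEW=255, ERR=-7321161/65536
(0,5): OLD=129106945/1048576 → NEW=0, ERR=129106945/1048576
(1,0): OLD=31251/256 → NEW=0, ERR=31251/256
(1,1): OLD=422277/2048 → NEW=255, ERR=-99963/2048
(1,2): OLD=4725993/65536 → NEW=0, ERR=4725993/65536
(1,3): OLD=62669813/262144 → NEW=255, ERR=-4176907/262144
(1,4): OLD=3016840447/16777216 → NEW=255, ERR=-1261349633/16777216
(1,5): OLD=51432933961/268435456 → NEW=255, ERR=-17018107319/268435456
(2,0): OLD=8945543/32768 → NEW=255, ERR=589703/32768
(2,1): OLD=56383037/1048576 → NEW=0, ERR=56383037/1048576
(2,2): OLD=3557137911/16777216 → NEW=255, ERR=-721052169/16777216
(2,3): OLD=-1660512769/134217728 → NEW=0, ERR=-1660512769/134217728
(2,4): OLD=-93587278211/4294967296 → NEW=0, ERR=-93587278211/4294967296
(2,5): OLD=5494555308859/68719476736 → NEW=0, ERR=5494555308859/68719476736
(3,0): OLD=2108995351/16777216 → NEW=0, ERR=2108995351/16777216
(3,1): OLD=40650010187/134217728 → NEW=255, ERR=6424489547/134217728
(3,2): OLD=253995551121/1073741824 → NEW=255, ERR=-19808613999/1073741824
(3,3): OLD=15481877898675/68719476736 → NEW=255, ERR=-2041588669005/68719476736
(3,4): OLD=132717376254803/549755813888 → NEW=255, ERR=-7470356286637/549755813888
(3,5): OLD=2354533802288893/8796093022208 → NEW=255, ERR=111530081625853/8796093022208
Output grid:
  Row 0: .#.##.  (3 black, running=3)
  Row 1: .#.###  (2 black, running=5)
  Row 2: #.#...  (4 black, running=9)
  Row 3: .#####  (1 black, running=10)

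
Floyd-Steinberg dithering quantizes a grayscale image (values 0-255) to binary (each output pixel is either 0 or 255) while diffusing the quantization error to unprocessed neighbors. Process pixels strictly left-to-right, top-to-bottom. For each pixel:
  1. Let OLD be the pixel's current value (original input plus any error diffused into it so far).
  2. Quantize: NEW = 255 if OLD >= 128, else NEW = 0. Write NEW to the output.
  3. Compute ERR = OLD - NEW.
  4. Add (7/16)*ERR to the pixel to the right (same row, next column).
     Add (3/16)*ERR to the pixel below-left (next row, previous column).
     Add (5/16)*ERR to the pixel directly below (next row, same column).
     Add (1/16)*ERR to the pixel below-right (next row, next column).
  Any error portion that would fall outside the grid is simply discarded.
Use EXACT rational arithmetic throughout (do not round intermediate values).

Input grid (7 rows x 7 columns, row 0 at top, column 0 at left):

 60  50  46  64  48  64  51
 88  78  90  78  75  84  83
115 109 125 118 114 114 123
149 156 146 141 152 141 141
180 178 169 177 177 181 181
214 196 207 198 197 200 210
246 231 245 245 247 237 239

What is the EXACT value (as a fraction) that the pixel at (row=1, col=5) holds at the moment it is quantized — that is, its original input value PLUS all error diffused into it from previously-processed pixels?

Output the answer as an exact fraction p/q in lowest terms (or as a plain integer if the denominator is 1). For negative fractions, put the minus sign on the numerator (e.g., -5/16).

(0,0): OLD=60 → NEW=0, ERR=60
(0,1): OLD=305/4 → NEW=0, ERR=305/4
(0,2): OLD=5079/64 → NEW=0, ERR=5079/64
(0,3): OLD=101089/1024 → NEW=0, ERR=101089/1024
(0,4): OLD=1494055/16384 → NEW=0, ERR=1494055/16384
(0,5): OLD=27235601/262144 → NEW=0, ERR=27235601/262144
(0,6): OLD=404558711/4194304 → NEW=0, ERR=404558711/4194304
(1,0): OLD=7747/64 → NEW=0, ERR=7747/64
(1,1): OLD=88789/512 → NEW=255, ERR=-41771/512
(1,2): OLD=1677433/16384 → NEW=0, ERR=1677433/16384
(1,3): OLD=11514693/65536 → NEW=255, ERR=-5196987/65536
(1,4): OLD=396167151/4194304 → NEW=0, ERR=396167151/4194304
(1,5): OLD=6092658463/33554432 → NEW=255, ERR=-2463721697/33554432
Target (1,5): original=84, with diffused error = 6092658463/33554432

Answer: 6092658463/33554432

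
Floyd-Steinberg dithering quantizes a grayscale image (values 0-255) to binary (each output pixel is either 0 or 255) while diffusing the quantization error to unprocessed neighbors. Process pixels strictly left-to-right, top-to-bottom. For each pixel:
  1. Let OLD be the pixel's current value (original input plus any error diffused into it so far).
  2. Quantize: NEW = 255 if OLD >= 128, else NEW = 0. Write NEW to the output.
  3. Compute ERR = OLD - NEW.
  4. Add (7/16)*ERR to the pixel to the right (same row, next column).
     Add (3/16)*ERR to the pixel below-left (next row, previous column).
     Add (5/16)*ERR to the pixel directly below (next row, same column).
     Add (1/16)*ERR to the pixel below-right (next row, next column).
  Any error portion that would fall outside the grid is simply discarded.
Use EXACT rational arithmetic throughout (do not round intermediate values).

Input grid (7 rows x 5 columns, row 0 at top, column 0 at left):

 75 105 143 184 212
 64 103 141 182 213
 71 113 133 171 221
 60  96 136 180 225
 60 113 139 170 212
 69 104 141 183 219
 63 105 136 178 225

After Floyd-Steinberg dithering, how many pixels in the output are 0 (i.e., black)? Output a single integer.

Answer: 15

Derivation:
(0,0): OLD=75 → NEW=0, ERR=75
(0,1): OLD=2205/16 → NEW=255, ERR=-1875/16
(0,2): OLD=23483/256 → NEW=0, ERR=23483/256
(0,3): OLD=918045/4096 → NEW=255, ERR=-126435/4096
(0,4): OLD=13008587/65536 → NEW=255, ERR=-3703093/65536
(1,0): OLD=16759/256 → NEW=0, ERR=16759/256
(1,1): OLD=239425/2048 → NEW=0, ERR=239425/2048
(1,2): OLD=13611861/65536 → NEW=255, ERR=-3099819/65536
(1,3): OLD=38482417/262144 → NEW=255, ERR=-28364303/262144
(1,4): OLD=612682931/4194304 → NEW=255, ERR=-456864589/4194304
(2,0): OLD=3715163/32768 → NEW=0, ERR=3715163/32768
(2,1): OLD=203800217/1048576 → NEW=255, ERR=-63586663/1048576
(2,2): OLD=1320491531/16777216 → NEW=0, ERR=1320491531/16777216
(2,3): OLD=39793398001/268435456 → NEW=255, ERR=-28657643279/268435456
(2,4): OLD=573342554711/4294967296 → NEW=255, ERR=-521874105769/4294967296
(3,0): OLD=1410299051/16777216 → NEW=0, ERR=1410299051/16777216
(3,1): OLD=18209301071/134217728 → NEW=255, ERR=-16016219569/134217728
(3,2): OLD=363276685205/4294967296 → NEW=0, ERR=363276685205/4294967296
(3,3): OLD=1424031832653/8589934592 → NEW=255, ERR=-766401488307/8589934592
(3,4): OLD=19423168470433/137438953472 → NEW=255, ERR=-15623764664927/137438953472
(4,0): OLD=137212322213/2147483648 → NEW=0, ERR=137212322213/2147483648
(4,1): OLD=8574544863781/68719476736 → NEW=0, ERR=8574544863781/68719476736
(4,2): OLD=215322124985035/1099511627776 → NEW=255, ERR=-65053340097845/1099511627776
(4,3): OLD=1762829773803557/17592186044416 → NEW=0, ERR=1762829773803557/17592186044416
(4,4): OLD=60443703845677955/281474976710656 → NEW=255, ERR=-11332415215539325/281474976710656
(5,0): OLD=123543908461967/1099511627776 → NEW=0, ERR=123543908461967/1099511627776
(5,1): OLD=1627725492817517/8796093022208 → NEW=255, ERR=-615278227845523/8796093022208
(5,2): OLD=33353382125076181/281474976710656 → NEW=0, ERR=33353382125076181/281474976710656
(5,3): OLD=287001971969238075/1125899906842624 → NEW=255, ERR=-102504275631045/1125899906842624
(5,4): OLD=3830608544859778329/18014398509481984 → NEW=255, ERR=-763063075058127591/18014398509481984
(6,0): OLD=11962383421327775/140737488355328 → NEW=0, ERR=11962383421327775/140737488355328
(6,1): OLD=673594199258699345/4503599627370496 → NEW=255, ERR=-474823705720777135/4503599627370496
(6,2): OLD=8828084915154373515/72057594037927936 → NEW=0, ERR=8828084915154373515/72057594037927936
(6,3): OLD=266365529781219413177/1152921504606846976 → NEW=255, ERR=-27629453893526565703/1152921504606846976
(6,4): OLD=3712826090933116134479/18446744073709551616 → NEW=255, ERR=-991093647862819527601/18446744073709551616
Output grid:
  Row 0: .#.##  (2 black, running=2)
  Row 1: ..###  (2 black, running=4)
  Row 2: .#.##  (2 black, running=6)
  Row 3: .#.##  (2 black, running=8)
  Row 4: ..#.#  (3 black, running=11)
  Row 5: .#.##  (2 black, running=13)
  Row 6: .#.##  (2 black, running=15)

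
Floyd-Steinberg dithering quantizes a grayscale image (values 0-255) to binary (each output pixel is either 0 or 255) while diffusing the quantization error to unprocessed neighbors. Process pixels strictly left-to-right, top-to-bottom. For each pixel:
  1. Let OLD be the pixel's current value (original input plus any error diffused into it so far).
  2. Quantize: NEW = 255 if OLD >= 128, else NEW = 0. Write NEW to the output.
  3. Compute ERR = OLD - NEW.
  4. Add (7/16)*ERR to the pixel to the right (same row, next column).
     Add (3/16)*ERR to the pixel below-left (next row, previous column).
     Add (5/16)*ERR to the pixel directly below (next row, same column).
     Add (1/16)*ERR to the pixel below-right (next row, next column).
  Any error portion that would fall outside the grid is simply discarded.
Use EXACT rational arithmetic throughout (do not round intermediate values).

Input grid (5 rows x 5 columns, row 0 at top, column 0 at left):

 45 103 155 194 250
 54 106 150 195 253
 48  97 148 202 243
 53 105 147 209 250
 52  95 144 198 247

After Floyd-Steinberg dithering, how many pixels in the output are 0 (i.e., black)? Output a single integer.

(0,0): OLD=45 → NEW=0, ERR=45
(0,1): OLD=1963/16 → NEW=0, ERR=1963/16
(0,2): OLD=53421/256 → NEW=255, ERR=-11859/256
(0,3): OLD=711611/4096 → NEW=255, ERR=-332869/4096
(0,4): OLD=14053917/65536 → NEW=255, ERR=-2657763/65536
(1,0): OLD=23313/256 → NEW=0, ERR=23313/256
(1,1): OLD=365175/2048 → NEW=255, ERR=-157065/2048
(1,2): OLD=6186691/65536 → NEW=0, ERR=6186691/65536
(1,3): OLD=52535111/262144 → NEW=255, ERR=-14311609/262144
(1,4): OLD=886518773/4194304 → NEW=255, ERR=-183028747/4194304
(2,0): OLD=2034189/32768 → NEW=0, ERR=2034189/32768
(2,1): OLD=129588319/1048576 → NEW=0, ERR=129588319/1048576
(2,2): OLD=3632924893/16777216 → NEW=255, ERR=-645265187/16777216
(2,3): OLD=44514838855/268435456 → NEW=255, ERR=-23936202425/268435456
(2,4): OLD=802899349297/4294967296 → NEW=255, ERR=-292317311183/4294967296
(3,0): OLD=1603427645/16777216 → NEW=0, ERR=1603427645/16777216
(3,1): OLD=24441245561/134217728 → NEW=255, ERR=-9784275079/134217728
(3,2): OLD=404125128835/4294967296 → NEW=0, ERR=404125128835/4294967296
(3,3): OLD=1779276315531/8589934592 → NEW=255, ERR=-411157005429/8589934592
(3,4): OLD=27792507740567/137438953472 → NEW=255, ERR=-7254425394793/137438953472
(4,0): OLD=146453430259/2147483648 → NEW=0, ERR=146453430259/2147483648
(4,1): OLD=8636067164531/68719476736 → NEW=0, ERR=8636067164531/68719476736
(4,2): OLD=236234837887517/1099511627776 → NEW=255, ERR=-44140627195363/1099511627776
(4,3): OLD=2840477786458995/17592186044416 → NEW=255, ERR=-1645529654867085/17592186044416
(4,4): OLD=52520729863676325/281474976710656 → NEW=255, ERR=-19255389197540955/281474976710656
Output grid:
  Row 0: ..###  (2 black, running=2)
  Row 1: .#.##  (2 black, running=4)
  Row 2: ..###  (2 black, running=6)
  Row 3: .#.##  (2 black, running=8)
  Row 4: ..###  (2 black, running=10)

Answer: 10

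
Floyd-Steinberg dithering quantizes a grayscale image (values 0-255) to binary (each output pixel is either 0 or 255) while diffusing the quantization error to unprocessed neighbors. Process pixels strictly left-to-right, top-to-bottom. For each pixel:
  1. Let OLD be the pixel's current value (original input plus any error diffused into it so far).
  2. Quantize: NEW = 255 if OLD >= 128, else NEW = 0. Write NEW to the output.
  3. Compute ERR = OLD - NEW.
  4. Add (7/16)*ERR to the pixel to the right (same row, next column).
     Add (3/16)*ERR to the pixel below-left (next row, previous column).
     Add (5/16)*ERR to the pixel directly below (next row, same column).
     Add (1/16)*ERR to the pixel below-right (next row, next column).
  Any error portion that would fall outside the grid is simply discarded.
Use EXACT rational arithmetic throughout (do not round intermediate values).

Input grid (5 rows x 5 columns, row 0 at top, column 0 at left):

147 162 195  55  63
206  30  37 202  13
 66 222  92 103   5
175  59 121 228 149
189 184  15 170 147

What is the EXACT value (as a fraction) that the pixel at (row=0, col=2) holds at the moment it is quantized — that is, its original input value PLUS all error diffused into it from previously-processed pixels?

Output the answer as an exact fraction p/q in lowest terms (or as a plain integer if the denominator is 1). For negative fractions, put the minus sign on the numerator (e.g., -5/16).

(0,0): OLD=147 → NEW=255, ERR=-108
(0,1): OLD=459/4 → NEW=0, ERR=459/4
(0,2): OLD=15693/64 → NEW=255, ERR=-627/64
Target (0,2): original=195, with diffused error = 15693/64

Answer: 15693/64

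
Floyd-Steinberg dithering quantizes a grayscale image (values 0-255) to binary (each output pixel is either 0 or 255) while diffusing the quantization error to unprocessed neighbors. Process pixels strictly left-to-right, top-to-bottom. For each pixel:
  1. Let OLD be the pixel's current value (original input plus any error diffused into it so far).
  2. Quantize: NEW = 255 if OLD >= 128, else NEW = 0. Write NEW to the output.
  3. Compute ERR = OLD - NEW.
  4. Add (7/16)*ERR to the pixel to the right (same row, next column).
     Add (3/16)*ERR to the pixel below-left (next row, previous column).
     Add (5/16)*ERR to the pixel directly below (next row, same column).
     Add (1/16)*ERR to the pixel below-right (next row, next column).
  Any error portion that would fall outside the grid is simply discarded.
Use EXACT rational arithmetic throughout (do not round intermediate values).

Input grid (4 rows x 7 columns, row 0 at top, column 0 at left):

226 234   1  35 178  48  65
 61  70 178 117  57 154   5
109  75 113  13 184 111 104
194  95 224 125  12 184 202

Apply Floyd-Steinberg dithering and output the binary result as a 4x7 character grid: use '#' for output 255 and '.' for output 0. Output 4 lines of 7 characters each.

Answer: ##..#..
..#..#.
#.#.#.#
#.#..##

Derivation:
(0,0): OLD=226 → NEW=255, ERR=-29
(0,1): OLD=3541/16 → NEW=255, ERR=-539/16
(0,2): OLD=-3517/256 → NEW=0, ERR=-3517/256
(0,3): OLD=118741/4096 → NEW=0, ERR=118741/4096
(0,4): OLD=12496595/65536 → NEW=255, ERR=-4215085/65536
(0,5): OLD=20826053/1048576 → NEW=0, ERR=20826053/1048576
(0,6): OLD=1236301411/16777216 → NEW=0, ERR=1236301411/16777216
(1,0): OLD=11679/256 → NEW=0, ERR=11679/256
(1,1): OLD=153689/2048 → NEW=0, ERR=153689/2048
(1,2): OLD=13753933/65536 → NEW=255, ERR=-2957747/65536
(1,3): OLD=24483209/262144 → NEW=0, ERR=24483209/262144
(1,4): OLD=1397500219/16777216 → NEW=0, ERR=1397500219/16777216
(1,5): OLD=27708744235/134217728 → NEW=255, ERR=-6516776405/134217728
(1,6): OLD=17237774629/2147483648 → NEW=0, ERR=17237774629/2147483648
(2,0): OLD=4499939/32768 → NEW=255, ERR=-3855901/32768
(2,1): OLD=43367409/1048576 → NEW=0, ERR=43367409/1048576
(2,2): OLD=2335264787/16777216 → NEW=255, ERR=-1942925293/16777216
(2,3): OLD=579564091/134217728 → NEW=0, ERR=579564091/134217728
(2,4): OLD=224039511211/1073741824 → NEW=255, ERR=-49764653909/1073741824
(2,5): OLD=2826477043641/34359738368 → NEW=0, ERR=2826477043641/34359738368
(2,6): OLD=76670671160479/549755813888 → NEW=255, ERR=-63517061380961/549755813888
(3,0): OLD=2767937971/16777216 → NEW=255, ERR=-1510252109/16777216
(3,1): OLD=5297999543/134217728 → NEW=0, ERR=5297999543/134217728
(3,2): OLD=223847521429/1073741824 → NEW=255, ERR=-49956643691/1073741824
(3,3): OLD=386832131331/4294967296 → NEW=0, ERR=386832131331/4294967296
(3,4): OLD=28925124033971/549755813888 → NEW=0, ERR=28925124033971/549755813888
(3,5): OLD=915522230435529/4398046511104 → NEW=255, ERR=-205979629895991/4398046511104
(3,6): OLD=10593735520963799/70368744177664 → NEW=255, ERR=-7350294244340521/70368744177664
Row 0: ##..#..
Row 1: ..#..#.
Row 2: #.#.#.#
Row 3: #.#..##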